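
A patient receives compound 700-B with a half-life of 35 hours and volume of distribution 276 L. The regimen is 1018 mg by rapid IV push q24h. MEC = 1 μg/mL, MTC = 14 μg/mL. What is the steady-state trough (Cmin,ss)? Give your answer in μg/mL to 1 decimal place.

k = ln2/t½ = ln2/35 ≈ 0.019804 h⁻¹; fraction remaining f = e^(−kτ) = e^(−0.019804×24) ≈ 0.6217.
At steady state, accumulation factor R = 1/(1 − e^(−kτ)) ≈ 2.6434.
Each bolus raises the concentration by D/Vd = 1018/276 ≈ 3.688 μg/mL.
Steady-state peak Cmax,ss = C₀·R ≈ 3.688 × 2.6434 ≈ 9.749 μg/mL.
Steady-state trough Cmin,ss = Cmax,ss·f ≈ 9.749 × 0.6217 ≈ 6.061 μg/mL.
Trough 6.1 μg/mL vs MEC 1 μg/mL: adequate.

6.1 μg/mL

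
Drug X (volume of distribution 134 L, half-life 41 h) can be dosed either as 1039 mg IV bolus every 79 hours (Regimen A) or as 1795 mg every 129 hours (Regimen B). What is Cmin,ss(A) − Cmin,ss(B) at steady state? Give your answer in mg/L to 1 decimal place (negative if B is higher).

1.1 mg/L

Regimen A: f = (1/2)^(79/41) ≈ 0.2630; Cmin,ss = (1039/134)·f/(1−f) ≈ 2.767 mg/L.
Regimen B: f = (1/2)^(129/41) ≈ 0.1129; Cmin,ss = (1795/134)·f/(1−f) ≈ 1.705 mg/L.
Difference ≈ 2.767 − 1.705 ≈ 1.062 mg/L.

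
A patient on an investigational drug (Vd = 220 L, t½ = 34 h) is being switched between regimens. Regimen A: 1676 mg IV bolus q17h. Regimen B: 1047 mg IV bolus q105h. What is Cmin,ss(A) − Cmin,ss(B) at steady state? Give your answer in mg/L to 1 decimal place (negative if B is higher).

17.8 mg/L

Regimen A: f = (1/2)^(17/34) ≈ 0.7071; Cmin,ss = (1676/220)·f/(1−f) ≈ 18.391 mg/L.
Regimen B: f = (1/2)^(105/34) ≈ 0.1176; Cmin,ss = (1047/220)·f/(1−f) ≈ 0.634 mg/L.
Difference ≈ 18.391 − 0.634 ≈ 17.757 mg/L.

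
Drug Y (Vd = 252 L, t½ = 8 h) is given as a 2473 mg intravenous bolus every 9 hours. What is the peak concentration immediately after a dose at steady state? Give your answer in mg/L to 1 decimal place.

18.1 mg/L

τ/t½ = 9/8 ≈ 1.125, so fraction remaining f = (1/2)^(9/8) ≈ 0.4585.
At steady state, accumulation factor R = 1/(1 − e^(−kτ)) ≈ 1.8467.
Each bolus raises the concentration by D/Vd = 2473/252 ≈ 9.813 mg/L.
Steady-state peak Cmax,ss = C₀·R ≈ 9.813 × 1.8467 ≈ 18.122 mg/L.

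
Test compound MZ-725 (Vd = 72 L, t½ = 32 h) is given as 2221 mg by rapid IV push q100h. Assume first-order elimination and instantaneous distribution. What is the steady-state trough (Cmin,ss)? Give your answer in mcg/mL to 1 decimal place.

Over one 100-h interval, 100/32 ≈ 3.125 half-lives elapse, leaving f ≈ 0.1146 of each dose.
Each bolus raises the concentration by D/Vd = 2221/72 ≈ 30.847 mcg/mL.
Steady-state trough Cmin,ss = C₀·f/(1−f) ≈ 30.847 × 0.1146/0.8854 ≈ 3.993 mcg/mL.

4.0 mcg/mL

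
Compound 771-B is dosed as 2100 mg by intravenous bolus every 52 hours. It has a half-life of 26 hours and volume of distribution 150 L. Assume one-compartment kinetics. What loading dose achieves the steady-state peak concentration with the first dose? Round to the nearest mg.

2800 mg

f = (1/2)^(52/26) ≈ 0.250000; accumulation ratio R = 1/(1−f) ≈ 1.33333.
Loading dose to hit Cmax,ss on first dose: D_load = D_maint·R ≈ 2100 × 1.33333 ≈ 2799.99 mg.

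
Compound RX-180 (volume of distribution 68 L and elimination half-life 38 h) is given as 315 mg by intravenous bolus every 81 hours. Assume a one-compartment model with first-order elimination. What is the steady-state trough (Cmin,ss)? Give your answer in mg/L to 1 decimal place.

1.4 mg/L

τ/t½ = 81/38 ≈ 2.1316, so fraction remaining f = (1/2)^(81/38) ≈ 0.2282.
Accumulation ratio R = 1/(1 − f) ≈ 1/0.7718 ≈ 1.2957.
Single-dose peak C₀ = D/Vd = 315/68 ≈ 4.632 mg/L.
Cmax,ss = C₀/(1 − f) ≈ 4.632/0.7718 ≈ 6.002 mg/L.
One interval later, Cmin,ss = Cmax,ss·e^(−kτ) ≈ 6.002 × 0.2282 ≈ 1.370 mg/L.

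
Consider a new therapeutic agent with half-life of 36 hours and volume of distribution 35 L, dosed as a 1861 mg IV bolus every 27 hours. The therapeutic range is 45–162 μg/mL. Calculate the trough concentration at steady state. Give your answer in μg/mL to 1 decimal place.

τ/t½ = 27/36 ≈ 0.75, so fraction remaining f = (1/2)^(27/36) ≈ 0.5946.
Each bolus raises the concentration by D/Vd = 1861/35 ≈ 53.171 μg/mL.
Steady-state trough Cmin,ss = C₀·f/(1−f) ≈ 53.171 × 0.5946/0.4054 ≈ 77.986 μg/mL.
Trough 78.0 μg/mL vs MEC 45 μg/mL: adequate.

78.0 μg/mL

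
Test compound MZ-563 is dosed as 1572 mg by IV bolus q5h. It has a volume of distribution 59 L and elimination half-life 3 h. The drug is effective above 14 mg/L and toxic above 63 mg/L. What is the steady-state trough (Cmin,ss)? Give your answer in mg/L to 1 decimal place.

Over one 5-h interval, 5/3 ≈ 1.6667 half-lives elapse, leaving f ≈ 0.3150 of each dose.
At steady state, accumulation factor R = 1/(1 − e^(−kτ)) ≈ 1.4599.
Each bolus raises the concentration by D/Vd = 1572/59 ≈ 26.644 mg/L.
Steady-state peak Cmax,ss = C₀·R ≈ 26.644 × 1.4599 ≈ 38.898 mg/L.
One interval later, Cmin,ss = Cmax,ss·e^(−kτ) ≈ 38.898 × 0.3150 ≈ 12.253 mg/L.
Trough 12.3 mg/L vs MEC 14 mg/L: subtherapeutic.

12.3 mg/L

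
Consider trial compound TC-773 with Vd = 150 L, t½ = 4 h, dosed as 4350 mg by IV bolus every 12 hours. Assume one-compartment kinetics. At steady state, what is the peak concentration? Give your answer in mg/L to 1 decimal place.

The dosing interval is 3 half-lives, so f = 2^(−3) = 0.125.
At steady state, R = 1/(1 − 0.125) = 8/7.
Single-dose peak C₀ = D/Vd = 4350/150 = 29 mg/L.
Steady-state peak Cmax,ss = C₀·R = 29 × 8/7 ≈ 33.143 mg/L.

33.1 mg/L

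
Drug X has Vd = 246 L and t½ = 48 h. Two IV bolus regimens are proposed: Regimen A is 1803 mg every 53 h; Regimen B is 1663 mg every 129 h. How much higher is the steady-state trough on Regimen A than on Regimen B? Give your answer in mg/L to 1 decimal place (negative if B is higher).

Regimen A: f = (1/2)^(53/48) ≈ 0.4652; Cmin,ss = (1803/246)·f/(1−f) ≈ 6.375 mg/L.
Regimen B: f = (1/2)^(129/48) ≈ 0.1552; Cmin,ss = (1663/246)·f/(1−f) ≈ 1.242 mg/L.
Difference ≈ 6.375 − 1.242 ≈ 5.133 mg/L.

5.1 mg/L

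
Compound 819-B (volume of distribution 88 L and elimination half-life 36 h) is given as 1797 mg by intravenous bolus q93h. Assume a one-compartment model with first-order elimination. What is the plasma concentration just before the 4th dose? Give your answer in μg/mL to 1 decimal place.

f = (1/2)^(τ/t½) = (1/2)^(93/36) ≈ 0.1669.
C₀ = D/Vd = 1797/88 ≈ 20.420 μg/mL.
Before the 4th dose, 3 doses have been given. Superposition: Cmin = C₀·(f + f² + … + f^3).
≈ 20.420 × (0.1669 + 0.0279 + 0.0046) ≈ 20.420 × 0.1994 ≈ 4.072 μg/mL.

4.1 μg/mL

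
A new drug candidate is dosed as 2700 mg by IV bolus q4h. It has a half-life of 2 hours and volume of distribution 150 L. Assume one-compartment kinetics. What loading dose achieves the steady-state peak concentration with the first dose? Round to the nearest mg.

f = (1/2)^(4/2) ≈ 0.250000; accumulation ratio R = 1/(1−f) ≈ 1.33333.
Loading dose to hit Cmax,ss on first dose: D_load = D_maint·R ≈ 2700 × 1.33333 ≈ 3599.99 mg.

3600 mg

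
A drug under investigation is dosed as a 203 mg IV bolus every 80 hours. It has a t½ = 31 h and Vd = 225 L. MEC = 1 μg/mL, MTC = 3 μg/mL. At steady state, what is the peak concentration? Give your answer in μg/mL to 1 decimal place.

1.1 μg/mL

τ/t½ = 80/31 ≈ 2.5806, so fraction remaining f = (1/2)^(80/31) ≈ 0.1672.
At steady state, accumulation factor R = 1/(1 − e^(−kτ)) ≈ 1.2008.
Single-dose peak C₀ = D/Vd = 203/225 ≈ 0.902 μg/mL.
Cmax,ss = C₀/(1 − f) ≈ 0.902/0.8328 ≈ 1.083 μg/mL.
Peak 1.1 μg/mL vs MTC 3 μg/mL: below toxic threshold.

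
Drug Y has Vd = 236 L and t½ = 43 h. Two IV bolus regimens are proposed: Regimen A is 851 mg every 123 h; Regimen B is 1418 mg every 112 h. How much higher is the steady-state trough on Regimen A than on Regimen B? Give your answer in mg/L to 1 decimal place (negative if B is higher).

-0.6 mg/L

Regimen A: f = (1/2)^(123/43) ≈ 0.1377; Cmin,ss = (851/236)·f/(1−f) ≈ 0.576 mg/L.
Regimen B: f = (1/2)^(112/43) ≈ 0.1644; Cmin,ss = (1418/236)·f/(1−f) ≈ 1.182 mg/L.
Difference ≈ 0.576 − 1.182 ≈ -0.606 mg/L.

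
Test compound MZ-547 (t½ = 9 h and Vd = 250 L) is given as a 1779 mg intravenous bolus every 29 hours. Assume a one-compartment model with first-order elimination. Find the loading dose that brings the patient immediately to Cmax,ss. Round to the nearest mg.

1993 mg

f = (1/2)^(29/9) ≈ 0.107155; accumulation ratio R = 1/(1−f) ≈ 1.12002.
Loading dose to hit Cmax,ss on first dose: D_load = D_maint·R ≈ 1779 × 1.12002 ≈ 1992.52 mg.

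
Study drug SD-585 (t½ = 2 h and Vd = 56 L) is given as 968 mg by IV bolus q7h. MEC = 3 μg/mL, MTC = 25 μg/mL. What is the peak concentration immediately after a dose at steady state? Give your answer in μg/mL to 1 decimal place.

τ/t½ = 7/2 ≈ 3.5, so fraction remaining f = (1/2)^(7/2) ≈ 0.0884.
Accumulation ratio R = 1/(1 − f) ≈ 1/0.9116 ≈ 1.0970.
Each bolus raises the concentration by D/Vd = 968/56 ≈ 17.286 μg/mL.
Steady-state peak Cmax,ss = C₀·R ≈ 17.286 × 1.0970 ≈ 18.963 μg/mL.
Peak 19.0 μg/mL vs MTC 25 μg/mL: below toxic threshold.

19.0 μg/mL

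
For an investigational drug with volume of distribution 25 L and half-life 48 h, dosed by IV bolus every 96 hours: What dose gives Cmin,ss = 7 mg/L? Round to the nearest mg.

τ/t½ = 96/48 ≈ 2, so f = (1/2)^(96/48) ≈ 0.250000.
Cmin,ss = (D/Vd)·f/(1−f), so D = Cmin,ss·Vd·(1−f)/f.
D = 7 × 25 × (1−f)/f ≈ 7 × 25 × 3.00000 ≈ 525.00 mg.

525 mg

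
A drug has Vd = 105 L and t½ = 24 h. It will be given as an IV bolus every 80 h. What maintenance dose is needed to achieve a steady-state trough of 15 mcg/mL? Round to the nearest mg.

14300 mg

τ/t½ = 80/24 ≈ 3.3333, so f = (1/2)^(80/24) ≈ 0.099213.
Cmin,ss = (D/Vd)·f/(1−f), so D = Cmin,ss·Vd·(1−f)/f.
D = 15 × 105 × (1−f)/f ≈ 15 × 105 × 9.07932 ≈ 14299.93 mg.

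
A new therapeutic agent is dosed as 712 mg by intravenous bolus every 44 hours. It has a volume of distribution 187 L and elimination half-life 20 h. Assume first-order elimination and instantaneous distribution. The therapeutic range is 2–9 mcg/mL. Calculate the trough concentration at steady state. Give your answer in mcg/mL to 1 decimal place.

1.1 mcg/mL

k = ln2/t½ = ln2/20 ≈ 0.034657 h⁻¹; fraction remaining f = e^(−kτ) = e^(−0.034657×44) ≈ 0.2176.
At steady state, accumulation factor R = 1/(1 − e^(−kτ)) ≈ 1.2781.
Each bolus raises the concentration by D/Vd = 712/187 ≈ 3.807 mcg/mL.
Steady-state peak Cmax,ss = C₀·R ≈ 3.807 × 1.2781 ≈ 4.866 mcg/mL.
Steady-state trough Cmin,ss = Cmax,ss·f ≈ 4.866 × 0.2176 ≈ 1.059 mcg/mL.
Trough 1.1 mcg/mL vs MEC 2 mcg/mL: subtherapeutic.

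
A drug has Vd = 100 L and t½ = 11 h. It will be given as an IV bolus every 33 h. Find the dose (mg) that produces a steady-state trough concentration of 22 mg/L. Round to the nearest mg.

τ/t½ = 33/11 ≈ 3, so f = (1/2)^(33/11) ≈ 0.125000.
Cmin,ss = (D/Vd)·f/(1−f), so D = Cmin,ss·Vd·(1−f)/f.
D = 22 × 100 × (1−f)/f ≈ 22 × 100 × 7.00000 ≈ 15400.00 mg.

15400 mg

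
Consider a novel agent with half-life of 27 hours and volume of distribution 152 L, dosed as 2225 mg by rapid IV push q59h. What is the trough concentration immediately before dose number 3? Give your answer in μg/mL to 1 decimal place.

3.9 μg/mL

f = (1/2)^(τ/t½) = (1/2)^(59/27) ≈ 0.2199.
C₀ = D/Vd = 2225/152 ≈ 14.638 μg/mL.
Before the 3rd dose, 2 doses have been given. Superposition: Cmin = C₀·(f + f²).
≈ 14.638 × (0.2199 + 0.0484) ≈ 14.638 × 0.2683 ≈ 3.927 μg/mL.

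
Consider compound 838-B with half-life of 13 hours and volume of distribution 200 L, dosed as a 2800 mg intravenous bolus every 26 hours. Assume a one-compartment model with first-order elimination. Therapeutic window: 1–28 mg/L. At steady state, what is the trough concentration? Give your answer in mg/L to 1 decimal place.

The dosing interval is 2 half-lives, so f = 2^(−2) = 0.25.
Accumulation ratio R = 1/(1 − f) = 1/0.75 = 4/3.
Single-dose peak C₀ = D/Vd = 2800/200 = 14 mg/L.
Steady-state peak Cmax,ss = C₀·R = 14 × 4/3 ≈ 18.667 mg/L.
Steady-state trough Cmin,ss = Cmax,ss·f ≈ 18.667 × 0.25 ≈ 4.667 mg/L.
Trough 4.7 mg/L vs MEC 1 mg/L: adequate.

4.7 mg/L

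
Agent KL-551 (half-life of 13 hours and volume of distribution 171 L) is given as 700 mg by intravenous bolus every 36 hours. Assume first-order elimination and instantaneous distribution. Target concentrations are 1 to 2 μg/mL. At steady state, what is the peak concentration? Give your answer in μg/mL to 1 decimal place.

τ/t½ = 36/13 ≈ 2.7692, so fraction remaining f = (1/2)^(36/13) ≈ 0.1467.
Accumulation ratio R = 1/(1 − f) ≈ 1/0.8533 ≈ 1.1719.
Single-dose peak C₀ = D/Vd = 700/171 ≈ 4.094 μg/mL.
Cmax,ss = C₀/(1 − f) ≈ 4.094/0.8533 ≈ 4.798 μg/mL.
Peak 4.8 μg/mL vs MTC 2 μg/mL: exceeds toxic threshold.

4.8 μg/mL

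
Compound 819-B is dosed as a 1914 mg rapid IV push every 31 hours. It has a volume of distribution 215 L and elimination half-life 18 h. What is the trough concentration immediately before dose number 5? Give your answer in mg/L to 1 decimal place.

f = (1/2)^(τ/t½) = (1/2)^(31/18) ≈ 0.3031.
C₀ = D/Vd = 1914/215 ≈ 8.902 mg/L.
Before the 5th dose, 4 doses have been given. Superposition: Cmin = C₀·(f + f² + … + f^4).
≈ 8.902 × (0.3031 + 0.0919 + 0.0278 + 0.0084) ≈ 8.902 × 0.4312 ≈ 3.839 mg/L.

3.8 mg/L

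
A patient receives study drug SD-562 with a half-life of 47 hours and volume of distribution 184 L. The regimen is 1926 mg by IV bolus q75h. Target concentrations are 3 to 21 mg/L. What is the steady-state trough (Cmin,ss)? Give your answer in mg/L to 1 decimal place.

Over one 75-h interval, 75/47 ≈ 1.5957 half-lives elapse, leaving f ≈ 0.3309 of each dose.
At steady state, accumulation factor R = 1/(1 − e^(−kτ)) ≈ 1.4945.
Each bolus raises the concentration by D/Vd = 1926/184 ≈ 10.467 mg/L.
Cmax,ss = C₀/(1 − f) ≈ 10.467/0.6691 ≈ 15.643 mg/L.
Steady-state trough Cmin,ss = Cmax,ss·f ≈ 15.643 × 0.3309 ≈ 5.176 mg/L.
Trough 5.2 mg/L vs MEC 3 mg/L: adequate.

5.2 mg/L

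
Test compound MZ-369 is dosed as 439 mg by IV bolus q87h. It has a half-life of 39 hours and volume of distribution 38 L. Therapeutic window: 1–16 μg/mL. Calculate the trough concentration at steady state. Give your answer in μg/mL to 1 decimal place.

Over one 87-h interval, 87/39 ≈ 2.2308 half-lives elapse, leaving f ≈ 0.2130 of each dose.
Single-dose peak C₀ = D/Vd = 439/38 ≈ 11.553 μg/mL.
Steady-state trough Cmin,ss = C₀·f/(1−f) ≈ 11.553 × 0.2130/0.7870 ≈ 3.127 μg/mL.
Trough 3.1 μg/mL vs MEC 1 μg/mL: adequate.

3.1 μg/mL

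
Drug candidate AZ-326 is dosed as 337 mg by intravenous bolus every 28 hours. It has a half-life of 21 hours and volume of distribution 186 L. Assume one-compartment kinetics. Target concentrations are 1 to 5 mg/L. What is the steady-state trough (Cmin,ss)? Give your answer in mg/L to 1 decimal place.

Over one 28-h interval, 28/21 ≈ 1.3333 half-lives elapse, leaving f ≈ 0.3969 of each dose.
Each bolus raises the concentration by D/Vd = 337/186 ≈ 1.812 mg/L.
Steady-state trough Cmin,ss = C₀·f/(1−f) ≈ 1.812 × 0.3969/0.6031 ≈ 1.192 mg/L.
Trough 1.2 mg/L vs MEC 1 mg/L: adequate.

1.2 mg/L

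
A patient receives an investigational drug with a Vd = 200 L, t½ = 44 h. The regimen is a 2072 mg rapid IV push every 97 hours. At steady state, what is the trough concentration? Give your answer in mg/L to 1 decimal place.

2.9 mg/L

τ/t½ = 97/44 ≈ 2.2045, so fraction remaining f = (1/2)^(97/44) ≈ 0.2170.
Accumulation ratio R = 1/(1 − f) ≈ 1/0.7830 ≈ 1.2771.
Each bolus raises the concentration by D/Vd = 2072/200 ≈ 10.360 mg/L.
Steady-state peak Cmax,ss = C₀·R ≈ 10.360 × 1.2771 ≈ 13.231 mg/L.
Steady-state trough Cmin,ss = Cmax,ss·f ≈ 13.231 × 0.2170 ≈ 2.871 mg/L.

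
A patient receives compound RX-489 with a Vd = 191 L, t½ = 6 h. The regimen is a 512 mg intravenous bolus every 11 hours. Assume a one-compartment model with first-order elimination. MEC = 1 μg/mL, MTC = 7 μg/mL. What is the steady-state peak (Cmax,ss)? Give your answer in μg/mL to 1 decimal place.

Over one 11-h interval, 11/6 ≈ 1.8333 half-lives elapse, leaving f ≈ 0.2806 of each dose.
Accumulation ratio R = 1/(1 − f) ≈ 1/0.7194 ≈ 1.3900.
Single-dose peak C₀ = D/Vd = 512/191 ≈ 2.681 μg/mL.
Cmax,ss = C₀/(1 − f) ≈ 2.681/0.7194 ≈ 3.727 μg/mL.
Peak 3.7 μg/mL vs MTC 7 μg/mL: below toxic threshold.

3.7 μg/mL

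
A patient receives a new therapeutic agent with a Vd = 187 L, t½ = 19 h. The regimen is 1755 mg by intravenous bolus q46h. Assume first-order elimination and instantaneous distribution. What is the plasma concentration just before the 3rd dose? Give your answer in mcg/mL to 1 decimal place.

f = (1/2)^(τ/t½) = (1/2)^(46/19) ≈ 0.1867.
C₀ = D/Vd = 1755/187 ≈ 9.385 mcg/mL.
Before the 3rd dose, 2 doses have been given. Superposition: Cmin = C₀·(f + f²).
≈ 9.385 × (0.1867 + 0.0349) ≈ 9.385 × 0.2216 ≈ 2.080 mcg/mL.

2.1 mcg/mL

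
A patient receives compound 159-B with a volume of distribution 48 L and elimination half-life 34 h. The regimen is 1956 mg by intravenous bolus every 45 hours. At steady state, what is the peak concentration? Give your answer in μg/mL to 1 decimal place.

67.9 μg/mL

τ/t½ = 45/34 ≈ 1.3235, so fraction remaining f = (1/2)^(45/34) ≈ 0.3996.
Accumulation ratio R = 1/(1 − f) ≈ 1/0.6004 ≈ 1.6656.
Single-dose peak C₀ = D/Vd = 1956/48 ≈ 40.750 μg/mL.
Steady-state peak Cmax,ss = C₀·R ≈ 40.750 × 1.6656 ≈ 67.873 μg/mL.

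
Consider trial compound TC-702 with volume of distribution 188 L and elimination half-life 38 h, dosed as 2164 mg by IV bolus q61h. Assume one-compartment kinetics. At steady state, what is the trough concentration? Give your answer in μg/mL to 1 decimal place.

5.6 μg/mL

τ/t½ = 61/38 ≈ 1.6053, so fraction remaining f = (1/2)^(61/38) ≈ 0.3287.
At steady state, accumulation factor R = 1/(1 − e^(−kτ)) ≈ 1.4896.
Single-dose peak C₀ = D/Vd = 2164/188 ≈ 11.511 μg/mL.
Steady-state peak Cmax,ss = C₀·R ≈ 11.511 × 1.4896 ≈ 17.147 μg/mL.
One interval later, Cmin,ss = Cmax,ss·e^(−kτ) ≈ 17.147 × 0.3287 ≈ 5.636 μg/mL.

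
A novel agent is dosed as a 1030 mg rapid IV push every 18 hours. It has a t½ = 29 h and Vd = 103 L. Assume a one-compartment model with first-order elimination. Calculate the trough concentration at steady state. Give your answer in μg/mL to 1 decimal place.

18.6 μg/mL

k = ln2/t½ = ln2/29 ≈ 0.023902 h⁻¹; fraction remaining f = e^(−kτ) = e^(−0.023902×18) ≈ 0.6504.
Accumulation ratio R = 1/(1 − f) ≈ 1/0.3496 ≈ 2.8604.
Each bolus raises the concentration by D/Vd = 1030/103 ≈ 10.000 μg/mL.
Steady-state peak Cmax,ss = C₀·R ≈ 10.000 × 2.8604 ≈ 28.604 μg/mL.
One interval later, Cmin,ss = Cmax,ss·e^(−kτ) ≈ 28.604 × 0.6504 ≈ 18.604 μg/mL.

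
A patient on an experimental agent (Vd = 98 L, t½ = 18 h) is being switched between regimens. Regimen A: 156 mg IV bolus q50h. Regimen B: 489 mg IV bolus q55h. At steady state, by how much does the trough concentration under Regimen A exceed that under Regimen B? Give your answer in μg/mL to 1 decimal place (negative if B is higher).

Regimen A: f = (1/2)^(50/18) ≈ 0.1458; Cmin,ss = (156/98)·f/(1−f) ≈ 0.272 μg/mL.
Regimen B: f = (1/2)^(55/18) ≈ 0.1203; Cmin,ss = (489/98)·f/(1−f) ≈ 0.682 μg/mL.
Difference ≈ 0.272 − 0.682 ≈ -0.410 μg/mL.

-0.4 μg/mL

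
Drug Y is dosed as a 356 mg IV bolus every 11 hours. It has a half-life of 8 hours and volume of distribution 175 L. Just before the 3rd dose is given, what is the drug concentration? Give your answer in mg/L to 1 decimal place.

f = (1/2)^(τ/t½) = (1/2)^(11/8) ≈ 0.3856.
C₀ = D/Vd = 356/175 ≈ 2.034 mg/L.
Before the 3rd dose, 2 doses have been given. Superposition: Cmin = C₀·(f + f²).
≈ 2.034 × (0.3856 + 0.1487) ≈ 2.034 × 0.5343 ≈ 1.087 mg/L.

1.1 mg/L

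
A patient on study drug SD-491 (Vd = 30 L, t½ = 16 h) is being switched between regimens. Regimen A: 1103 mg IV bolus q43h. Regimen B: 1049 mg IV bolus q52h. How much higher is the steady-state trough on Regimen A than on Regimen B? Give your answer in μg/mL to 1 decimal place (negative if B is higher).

Regimen A: f = (1/2)^(43/16) ≈ 0.1552; Cmin,ss = (1103/30)·f/(1−f) ≈ 6.754 μg/mL.
Regimen B: f = (1/2)^(52/16) ≈ 0.1051; Cmin,ss = (1049/30)·f/(1−f) ≈ 4.107 μg/mL.
Difference ≈ 6.754 − 4.107 ≈ 2.647 μg/mL.

2.6 μg/mL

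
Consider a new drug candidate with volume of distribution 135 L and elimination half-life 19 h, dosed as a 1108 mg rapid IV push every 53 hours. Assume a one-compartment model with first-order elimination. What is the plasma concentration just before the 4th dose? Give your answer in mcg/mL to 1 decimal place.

f = (1/2)^(τ/t½) = (1/2)^(53/19) ≈ 0.1446.
C₀ = D/Vd = 1108/135 ≈ 8.207 mcg/mL.
Before the 4th dose, 3 doses have been given. Superposition: Cmin = C₀·(f + f² + … + f^3).
≈ 8.207 × (0.1446 + 0.0209 + 0.0030) ≈ 8.207 × 0.1685 ≈ 1.383 mcg/mL.

1.4 mcg/mL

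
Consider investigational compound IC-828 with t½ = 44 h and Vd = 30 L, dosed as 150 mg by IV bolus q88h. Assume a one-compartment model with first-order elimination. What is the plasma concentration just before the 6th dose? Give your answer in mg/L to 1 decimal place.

f = (1/2)^(τ/t½) = (1/2)^(88/44) ≈ 0.2500.
C₀ = D/Vd = 150/30 ≈ 5.000 mg/L.
Before the 6th dose, 5 doses have been given. Superposition: Cmin = C₀·(f + f² + … + f^5).
≈ 5.000 × (0.2500 + 0.0625 + 0.0156 + 0.0039 + 0.0010) ≈ 5.000 × 0.3330 ≈ 1.665 mg/L.

1.7 mg/L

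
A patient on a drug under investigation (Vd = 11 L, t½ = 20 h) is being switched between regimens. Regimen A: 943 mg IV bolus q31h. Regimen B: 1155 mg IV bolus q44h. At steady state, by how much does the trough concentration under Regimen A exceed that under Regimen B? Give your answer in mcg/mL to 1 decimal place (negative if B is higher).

15.3 mcg/mL

Regimen A: f = (1/2)^(31/20) ≈ 0.3415; Cmin,ss = (943/11)·f/(1−f) ≈ 44.458 mcg/mL.
Regimen B: f = (1/2)^(44/20) ≈ 0.2176; Cmin,ss = (1155/11)·f/(1−f) ≈ 29.202 mcg/mL.
Difference ≈ 44.458 − 29.202 ≈ 15.256 mcg/mL.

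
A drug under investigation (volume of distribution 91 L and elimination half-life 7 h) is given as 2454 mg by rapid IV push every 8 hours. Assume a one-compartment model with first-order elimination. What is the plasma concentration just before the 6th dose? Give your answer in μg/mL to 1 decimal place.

21.9 μg/mL

f = (1/2)^(τ/t½) = (1/2)^(8/7) ≈ 0.4529.
C₀ = D/Vd = 2454/91 ≈ 26.967 μg/mL.
Before the 6th dose, 5 doses have been given. Superposition: Cmin = C₀·(f + f² + … + f^5).
≈ 26.967 × (0.4529 + 0.2051 + 0.0929 + 0.0421 + 0.0191) ≈ 26.967 × 0.8121 ≈ 21.900 μg/mL.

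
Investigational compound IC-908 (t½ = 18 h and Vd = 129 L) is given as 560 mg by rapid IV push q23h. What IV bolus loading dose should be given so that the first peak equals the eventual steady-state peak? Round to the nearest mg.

f = (1/2)^(23/18) ≈ 0.412430; accumulation ratio R = 1/(1−f) ≈ 1.70192.
Loading dose to hit Cmax,ss on first dose: D_load = D_maint·R ≈ 560 × 1.70192 ≈ 953.08 mg.

953 mg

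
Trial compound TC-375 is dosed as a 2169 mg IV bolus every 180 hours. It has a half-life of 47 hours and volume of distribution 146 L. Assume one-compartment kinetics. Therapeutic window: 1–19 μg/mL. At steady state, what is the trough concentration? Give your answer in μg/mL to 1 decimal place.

1.1 μg/mL

τ/t½ = 180/47 ≈ 3.8298, so fraction remaining f = (1/2)^(180/47) ≈ 0.0703.
At steady state, accumulation factor R = 1/(1 − e^(−kτ)) ≈ 1.0756.
Single-dose peak C₀ = D/Vd = 2169/146 ≈ 14.856 μg/mL.
Cmax,ss = C₀/(1 − f) ≈ 14.856/0.9297 ≈ 15.979 μg/mL.
Steady-state trough Cmin,ss = Cmax,ss·f ≈ 15.979 × 0.0703 ≈ 1.123 μg/mL.
Trough 1.1 μg/mL vs MEC 1 μg/mL: adequate.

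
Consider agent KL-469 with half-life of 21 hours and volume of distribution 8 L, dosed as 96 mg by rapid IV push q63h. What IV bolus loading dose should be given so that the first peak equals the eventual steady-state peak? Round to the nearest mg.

f = (1/2)^(63/21) ≈ 0.125000; accumulation ratio R = 1/(1−f) ≈ 1.14286.
Loading dose to hit Cmax,ss on first dose: D_load = D_maint·R ≈ 96 × 1.14286 ≈ 109.71 mg.

110 mg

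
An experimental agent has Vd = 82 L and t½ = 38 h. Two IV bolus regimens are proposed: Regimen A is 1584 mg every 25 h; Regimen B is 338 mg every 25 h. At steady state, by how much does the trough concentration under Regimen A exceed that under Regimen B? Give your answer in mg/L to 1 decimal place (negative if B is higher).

Regimen A: f = (1/2)^(25/38) ≈ 0.6338; Cmin,ss = (1584/82)·f/(1−f) ≈ 33.433 mg/L.
Regimen B: f = (1/2)^(25/38) ≈ 0.6338; Cmin,ss = (338/82)·f/(1−f) ≈ 7.134 mg/L.
Difference ≈ 33.433 − 7.134 ≈ 26.299 mg/L.

26.3 mg/L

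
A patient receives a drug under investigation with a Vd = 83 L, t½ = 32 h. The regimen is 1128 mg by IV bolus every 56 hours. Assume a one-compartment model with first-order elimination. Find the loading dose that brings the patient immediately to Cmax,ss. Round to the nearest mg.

1605 mg

f = (1/2)^(56/32) ≈ 0.297302; accumulation ratio R = 1/(1−f) ≈ 1.42309.
Loading dose to hit Cmax,ss on first dose: D_load = D_maint·R ≈ 1128 × 1.42309 ≈ 1605.25 mg.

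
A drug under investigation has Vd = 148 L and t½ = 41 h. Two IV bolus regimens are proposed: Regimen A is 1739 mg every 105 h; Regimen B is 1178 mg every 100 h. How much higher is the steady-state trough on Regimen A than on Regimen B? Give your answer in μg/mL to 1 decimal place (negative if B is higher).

0.6 μg/mL

Regimen A: f = (1/2)^(105/41) ≈ 0.1695; Cmin,ss = (1739/148)·f/(1−f) ≈ 2.398 μg/mL.
Regimen B: f = (1/2)^(100/41) ≈ 0.1844; Cmin,ss = (1178/148)·f/(1−f) ≈ 1.800 μg/mL.
Difference ≈ 2.398 − 1.800 ≈ 0.598 μg/mL.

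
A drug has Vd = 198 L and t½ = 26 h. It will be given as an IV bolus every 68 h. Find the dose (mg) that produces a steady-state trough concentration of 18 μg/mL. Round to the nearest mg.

18276 mg

τ/t½ = 68/26 ≈ 2.6154, so f = (1/2)^(68/26) ≈ 0.163189.
Cmin,ss = (D/Vd)·f/(1−f), so D = Cmin,ss·Vd·(1−f)/f.
D = 18 × 198 × (1−f)/f ≈ 18 × 198 × 5.12786 ≈ 18275.69 mg.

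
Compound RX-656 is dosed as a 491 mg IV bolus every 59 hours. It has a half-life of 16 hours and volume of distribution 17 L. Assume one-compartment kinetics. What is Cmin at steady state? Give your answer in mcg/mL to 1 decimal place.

2.4 mcg/mL

k = ln2/t½ = ln2/16 ≈ 0.043322 h⁻¹; fraction remaining f = e^(−kτ) = e^(−0.043322×59) ≈ 0.0776.
Each bolus raises the concentration by D/Vd = 491/17 ≈ 28.882 mcg/mL.
Steady-state trough Cmin,ss = C₀·f/(1−f) ≈ 28.882 × 0.0776/0.9224 ≈ 2.430 mcg/mL.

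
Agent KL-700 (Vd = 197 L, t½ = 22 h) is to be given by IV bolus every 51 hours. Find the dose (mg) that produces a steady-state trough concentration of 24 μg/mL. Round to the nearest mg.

τ/t½ = 51/22 ≈ 2.3182, so f = (1/2)^(51/22) ≈ 0.200520.
Cmin,ss = (D/Vd)·f/(1−f), so D = Cmin,ss·Vd·(1−f)/f.
D = 24 × 197 × (1−f)/f ≈ 24 × 197 × 3.98703 ≈ 18850.68 mg.

18851 mg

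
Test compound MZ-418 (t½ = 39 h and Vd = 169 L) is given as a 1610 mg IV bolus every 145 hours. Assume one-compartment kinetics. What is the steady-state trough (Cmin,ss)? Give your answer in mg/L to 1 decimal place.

τ/t½ = 145/39 ≈ 3.7179, so fraction remaining f = (1/2)^(145/39) ≈ 0.0760.
At steady state, accumulation factor R = 1/(1 − e^(−kτ)) ≈ 1.0823.
Each bolus raises the concentration by D/Vd = 1610/169 ≈ 9.527 mg/L.
Cmax,ss = C₀/(1 − f) ≈ 9.527/0.9240 ≈ 10.311 mg/L.
Steady-state trough Cmin,ss = Cmax,ss·f ≈ 10.311 × 0.0760 ≈ 0.784 mg/L.

0.8 mg/L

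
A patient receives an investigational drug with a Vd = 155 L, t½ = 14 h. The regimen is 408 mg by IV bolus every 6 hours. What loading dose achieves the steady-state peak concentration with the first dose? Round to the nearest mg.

f = (1/2)^(6/14) ≈ 0.742997; accumulation ratio R = 1/(1−f) ≈ 3.89101.
Loading dose to hit Cmax,ss on first dose: D_load = D_maint·R ≈ 408 × 3.89101 ≈ 1587.53 mg.

1588 mg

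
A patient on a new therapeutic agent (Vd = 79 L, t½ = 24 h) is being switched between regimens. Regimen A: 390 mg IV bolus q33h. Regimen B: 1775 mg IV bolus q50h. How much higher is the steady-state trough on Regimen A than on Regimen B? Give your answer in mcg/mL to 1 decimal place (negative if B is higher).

Regimen A: f = (1/2)^(33/24) ≈ 0.3856; Cmin,ss = (390/79)·f/(1−f) ≈ 3.098 mcg/mL.
Regimen B: f = (1/2)^(50/24) ≈ 0.2360; Cmin,ss = (1775/79)·f/(1−f) ≈ 6.940 mcg/mL.
Difference ≈ 3.098 − 6.940 ≈ -3.842 mcg/mL.

-3.8 mcg/mL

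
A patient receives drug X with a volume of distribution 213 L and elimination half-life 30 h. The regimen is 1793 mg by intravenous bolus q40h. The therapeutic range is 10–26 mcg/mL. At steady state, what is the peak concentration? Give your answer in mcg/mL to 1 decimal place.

14.0 mcg/mL

Over one 40-h interval, 40/30 ≈ 1.3333 half-lives elapse, leaving f ≈ 0.3969 of each dose.
At steady state, accumulation factor R = 1/(1 − e^(−kτ)) ≈ 1.6581.
Single-dose peak C₀ = D/Vd = 1793/213 ≈ 8.418 mcg/mL.
Steady-state peak Cmax,ss = C₀·R ≈ 8.418 × 1.6581 ≈ 13.958 mcg/mL.
Peak 14.0 mcg/mL vs MTC 26 mcg/mL: below toxic threshold.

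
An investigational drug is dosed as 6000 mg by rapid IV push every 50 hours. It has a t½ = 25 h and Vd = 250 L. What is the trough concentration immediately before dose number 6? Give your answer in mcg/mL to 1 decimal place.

8.0 mcg/mL

f = (1/2)^(τ/t½) = (1/2)^(50/25) ≈ 0.2500.
C₀ = D/Vd = 6000/250 ≈ 24.000 mcg/mL.
Before the 6th dose, 5 doses have been given. Superposition: Cmin = C₀·(f + f² + … + f^5).
≈ 24.000 × (0.2500 + 0.0625 + 0.0156 + 0.0039 + 0.0010) ≈ 24.000 × 0.3330 ≈ 7.992 mcg/mL.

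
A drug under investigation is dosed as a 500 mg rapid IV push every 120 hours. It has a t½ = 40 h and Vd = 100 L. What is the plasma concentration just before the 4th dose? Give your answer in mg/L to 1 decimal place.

f = (1/2)^(τ/t½) = (1/2)^(120/40) ≈ 0.1250.
C₀ = D/Vd = 500/100 ≈ 5.000 mg/L.
Before the 4th dose, 3 doses have been given. Superposition: Cmin = C₀·(f + f² + … + f^3).
≈ 5.000 × (0.1250 + 0.0156 + 0.0020) ≈ 5.000 × 0.1426 ≈ 0.713 mg/L.

0.7 mg/L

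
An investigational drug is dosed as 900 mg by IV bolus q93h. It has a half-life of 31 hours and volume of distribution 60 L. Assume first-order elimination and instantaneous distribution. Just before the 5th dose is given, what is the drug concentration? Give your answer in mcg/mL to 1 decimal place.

f = (1/2)^(τ/t½) = (1/2)^(93/31) ≈ 0.1250.
C₀ = D/Vd = 900/60 ≈ 15.000 mcg/mL.
Before the 5th dose, 4 doses have been given. Superposition: Cmin = C₀·(f + f² + … + f^4).
≈ 15.000 × (0.1250 + 0.0156 + 0.0020 + 0.0002) ≈ 15.000 × 0.1428 ≈ 2.142 mcg/mL.

2.1 mcg/mL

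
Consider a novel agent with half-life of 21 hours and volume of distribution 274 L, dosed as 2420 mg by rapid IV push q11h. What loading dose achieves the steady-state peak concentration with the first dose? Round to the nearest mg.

7948 mg

f = (1/2)^(11/21) ≈ 0.695533; accumulation ratio R = 1/(1−f) ≈ 3.28443.
Loading dose to hit Cmax,ss on first dose: D_load = D_maint·R ≈ 2420 × 3.28443 ≈ 7948.32 mg.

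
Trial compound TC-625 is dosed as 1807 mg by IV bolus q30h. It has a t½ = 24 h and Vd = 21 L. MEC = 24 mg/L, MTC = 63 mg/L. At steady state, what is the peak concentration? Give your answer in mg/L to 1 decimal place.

τ/t½ = 30/24 ≈ 1.25, so fraction remaining f = (1/2)^(30/24) ≈ 0.4204.
Accumulation ratio R = 1/(1 − f) ≈ 1/0.5796 ≈ 1.7253.
Each bolus raises the concentration by D/Vd = 1807/21 ≈ 86.048 mg/L.
Cmax,ss = C₀/(1 − f) ≈ 86.048/0.5796 ≈ 148.461 mg/L.
Peak 148.5 mg/L vs MTC 63 mg/L: exceeds toxic threshold.

148.5 mg/L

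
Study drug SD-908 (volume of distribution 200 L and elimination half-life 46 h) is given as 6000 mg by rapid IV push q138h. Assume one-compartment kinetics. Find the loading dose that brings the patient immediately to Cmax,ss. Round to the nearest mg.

6857 mg

f = (1/2)^(138/46) ≈ 0.125000; accumulation ratio R = 1/(1−f) ≈ 1.14286.
Loading dose to hit Cmax,ss on first dose: D_load = D_maint·R ≈ 6000 × 1.14286 ≈ 6857.16 mg.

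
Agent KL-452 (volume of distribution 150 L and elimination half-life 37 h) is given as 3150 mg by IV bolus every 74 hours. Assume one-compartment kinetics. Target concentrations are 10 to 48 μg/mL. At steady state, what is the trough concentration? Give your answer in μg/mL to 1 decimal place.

7.0 μg/mL

τ = 74 h = 2 half-lives, so f = (1/2)^2 = 0.25.
At steady state, R = 1/(1 − 0.25) = 4/3.
Single-dose peak C₀ = D/Vd = 3150/150 = 21 μg/mL.
Steady-state peak Cmax,ss = C₀·R = 21 × 4/3 ≈ 28.000 μg/mL.
Steady-state trough Cmin,ss = Cmax,ss·f ≈ 28.000 × 0.25 ≈ 7.000 μg/mL.
Trough 7.0 μg/mL vs MEC 10 μg/mL: subtherapeutic.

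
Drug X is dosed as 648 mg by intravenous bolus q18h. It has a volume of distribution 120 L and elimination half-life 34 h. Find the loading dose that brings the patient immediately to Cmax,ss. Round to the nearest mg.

2110 mg

f = (1/2)^(18/34) ≈ 0.692837; accumulation ratio R = 1/(1−f) ≈ 3.25560.
Loading dose to hit Cmax,ss on first dose: D_load = D_maint·R ≈ 648 × 3.25560 ≈ 2109.63 mg.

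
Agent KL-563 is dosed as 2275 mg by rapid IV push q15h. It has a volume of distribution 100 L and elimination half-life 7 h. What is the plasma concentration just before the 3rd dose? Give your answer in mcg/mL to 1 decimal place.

f = (1/2)^(τ/t½) = (1/2)^(15/7) ≈ 0.2264.
C₀ = D/Vd = 2275/100 ≈ 22.750 mcg/mL.
Before the 3rd dose, 2 doses have been given. Superposition: Cmin = C₀·(f + f²).
≈ 22.750 × (0.2264 + 0.0513) ≈ 22.750 × 0.2777 ≈ 6.318 mcg/mL.

6.3 mcg/mL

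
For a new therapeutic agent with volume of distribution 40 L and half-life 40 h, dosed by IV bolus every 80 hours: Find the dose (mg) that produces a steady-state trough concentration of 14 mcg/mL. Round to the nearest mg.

τ/t½ = 80/40 ≈ 2, so f = (1/2)^(80/40) ≈ 0.250000.
Cmin,ss = (D/Vd)·f/(1−f), so D = Cmin,ss·Vd·(1−f)/f.
D = 14 × 40 × (1−f)/f ≈ 14 × 40 × 3.00000 ≈ 1680.00 mg.

1680 mg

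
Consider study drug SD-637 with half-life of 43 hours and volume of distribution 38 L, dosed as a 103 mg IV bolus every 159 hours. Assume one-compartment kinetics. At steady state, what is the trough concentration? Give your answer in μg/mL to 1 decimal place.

0.2 μg/mL

Over one 159-h interval, 159/43 ≈ 3.6977 half-lives elapse, leaving f ≈ 0.0771 of each dose.
Single-dose peak C₀ = D/Vd = 103/38 ≈ 2.711 μg/mL.
Steady-state trough Cmin,ss = C₀·f/(1−f) ≈ 2.711 × 0.0771/0.9229 ≈ 0.226 μg/mL.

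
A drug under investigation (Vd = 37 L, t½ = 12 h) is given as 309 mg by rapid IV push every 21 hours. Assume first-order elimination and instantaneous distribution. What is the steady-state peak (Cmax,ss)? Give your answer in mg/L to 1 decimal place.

11.9 mg/L

k = ln2/t½ = ln2/12 ≈ 0.057762 h⁻¹; fraction remaining f = e^(−kτ) = e^(−0.057762×21) ≈ 0.2973.
At steady state, accumulation factor R = 1/(1 − e^(−kτ)) ≈ 1.4231.
Each bolus raises the concentration by D/Vd = 309/37 ≈ 8.351 mg/L.
Cmax,ss = C₀/(1 − f) ≈ 8.351/0.7027 ≈ 11.884 mg/L.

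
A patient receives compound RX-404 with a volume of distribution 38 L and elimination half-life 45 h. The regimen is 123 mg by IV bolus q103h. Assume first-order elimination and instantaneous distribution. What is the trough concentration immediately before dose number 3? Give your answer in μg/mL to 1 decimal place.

0.8 μg/mL

f = (1/2)^(τ/t½) = (1/2)^(103/45) ≈ 0.2046.
C₀ = D/Vd = 123/38 ≈ 3.237 μg/mL.
Before the 3rd dose, 2 doses have been given. Superposition: Cmin = C₀·(f + f²).
≈ 3.237 × (0.2046 + 0.0419) ≈ 3.237 × 0.2465 ≈ 0.798 μg/mL.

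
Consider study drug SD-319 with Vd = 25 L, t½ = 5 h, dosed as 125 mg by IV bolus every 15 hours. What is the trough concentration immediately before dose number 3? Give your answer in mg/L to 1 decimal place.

f = (1/2)^(τ/t½) = (1/2)^(15/5) ≈ 0.1250.
C₀ = D/Vd = 125/25 ≈ 5.000 mg/L.
Before the 3rd dose, 2 doses have been given. Superposition: Cmin = C₀·(f + f²).
≈ 5.000 × (0.1250 + 0.0156) ≈ 5.000 × 0.1406 ≈ 0.703 mg/L.

0.7 mg/L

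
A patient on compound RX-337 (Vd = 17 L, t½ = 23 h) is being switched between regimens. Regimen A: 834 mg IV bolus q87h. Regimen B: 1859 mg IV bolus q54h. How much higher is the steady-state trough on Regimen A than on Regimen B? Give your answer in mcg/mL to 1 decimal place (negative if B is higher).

Regimen A: f = (1/2)^(87/23) ≈ 0.0727; Cmin,ss = (834/17)·f/(1−f) ≈ 3.846 mcg/mL.
Regimen B: f = (1/2)^(54/23) ≈ 0.1964; Cmin,ss = (1859/17)·f/(1−f) ≈ 26.726 mcg/mL.
Difference ≈ 3.846 − 26.726 ≈ -22.880 mcg/mL.

-22.9 mcg/mL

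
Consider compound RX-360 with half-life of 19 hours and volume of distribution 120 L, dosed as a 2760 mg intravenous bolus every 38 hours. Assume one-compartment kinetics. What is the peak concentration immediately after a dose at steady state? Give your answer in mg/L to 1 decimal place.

30.7 mg/L

The dosing interval is 2 half-lives, so f = 2^(−2) = 0.25.
Accumulation ratio R = 1/(1 − f) = 1/0.75 = 4/3.
Single-dose peak C₀ = D/Vd = 2760/120 = 23 mg/L.
Steady-state peak Cmax,ss = C₀·R = 23 × 4/3 ≈ 30.667 mg/L.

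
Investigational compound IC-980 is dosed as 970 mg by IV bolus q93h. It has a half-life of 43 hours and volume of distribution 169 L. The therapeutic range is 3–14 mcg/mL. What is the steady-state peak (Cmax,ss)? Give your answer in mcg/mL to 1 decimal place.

τ/t½ = 93/43 ≈ 2.1628, so fraction remaining f = (1/2)^(93/43) ≈ 0.2233.
At steady state, accumulation factor R = 1/(1 − e^(−kτ)) ≈ 1.2875.
Single-dose peak C₀ = D/Vd = 970/169 ≈ 5.740 mcg/mL.
Steady-state peak Cmax,ss = C₀·R ≈ 5.740 × 1.2875 ≈ 7.390 mcg/mL.
Peak 7.4 mcg/mL vs MTC 14 mcg/mL: below toxic threshold.

7.4 mcg/mL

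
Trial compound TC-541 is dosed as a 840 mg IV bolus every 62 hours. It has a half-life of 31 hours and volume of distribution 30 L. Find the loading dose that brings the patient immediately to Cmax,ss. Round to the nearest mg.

f = (1/2)^(62/31) ≈ 0.250000; accumulation ratio R = 1/(1−f) ≈ 1.33333.
Loading dose to hit Cmax,ss on first dose: D_load = D_maint·R ≈ 840 × 1.33333 ≈ 1120.00 mg.

1120 mg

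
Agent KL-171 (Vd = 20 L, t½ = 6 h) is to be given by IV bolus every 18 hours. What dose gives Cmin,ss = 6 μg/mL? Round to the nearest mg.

τ/t½ = 18/6 ≈ 3, so f = (1/2)^(18/6) ≈ 0.125000.
Cmin,ss = (D/Vd)·f/(1−f), so D = Cmin,ss·Vd·(1−f)/f.
D = 6 × 20 × (1−f)/f ≈ 6 × 20 × 7.00000 ≈ 840.00 mg.

840 mg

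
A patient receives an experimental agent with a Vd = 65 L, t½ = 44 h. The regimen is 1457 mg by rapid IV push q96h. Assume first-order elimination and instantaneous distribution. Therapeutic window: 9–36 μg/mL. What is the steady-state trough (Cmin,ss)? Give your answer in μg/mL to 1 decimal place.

τ/t½ = 96/44 ≈ 2.1818, so fraction remaining f = (1/2)^(96/44) ≈ 0.2204.
Accumulation ratio R = 1/(1 − f) ≈ 1/0.7796 ≈ 1.2827.
Each bolus raises the concentration by D/Vd = 1457/65 ≈ 22.415 μg/mL.
Cmax,ss = C₀/(1 − f) ≈ 22.415/0.7796 ≈ 28.752 μg/mL.
One interval later, Cmin,ss = Cmax,ss·e^(−kτ) ≈ 28.752 × 0.2204 ≈ 6.337 μg/mL.
Trough 6.3 μg/mL vs MEC 9 μg/mL: subtherapeutic.

6.3 μg/mL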